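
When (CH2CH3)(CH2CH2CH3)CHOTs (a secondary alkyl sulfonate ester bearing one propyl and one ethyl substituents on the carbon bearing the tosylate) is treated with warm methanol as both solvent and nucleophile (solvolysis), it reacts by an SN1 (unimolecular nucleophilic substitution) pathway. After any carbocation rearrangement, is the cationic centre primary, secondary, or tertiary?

secondary

Step 1: Ionisation: the C–O σ-bond cleaves heterolytically; both bonding electrons depart with TsO⁻, leaving a secondary carbocation at the α-carbon.
No single 1,2-shift to an adjacent carbon would give a more-substituted cation, so no rearrangement occurs.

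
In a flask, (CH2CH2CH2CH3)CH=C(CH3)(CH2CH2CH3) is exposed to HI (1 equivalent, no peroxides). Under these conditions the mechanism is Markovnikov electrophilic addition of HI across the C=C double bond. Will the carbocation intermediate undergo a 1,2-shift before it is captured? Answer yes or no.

no

The first-formed carbocation is tertiary.
No single 1,2-shift to an adjacent carbon would produce a more-substituted cation than the one already present, so no rearrangement occurs.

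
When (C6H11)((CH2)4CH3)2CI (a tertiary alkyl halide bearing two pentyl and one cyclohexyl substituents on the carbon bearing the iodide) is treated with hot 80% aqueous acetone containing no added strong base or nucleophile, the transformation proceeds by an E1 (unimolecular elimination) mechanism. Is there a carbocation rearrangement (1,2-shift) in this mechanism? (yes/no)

The first-formed carbocation is tertiary.
No single 1,2-shift to an adjacent carbon would produce a more-substituted cation than the one already present, so no rearrangement occurs.

no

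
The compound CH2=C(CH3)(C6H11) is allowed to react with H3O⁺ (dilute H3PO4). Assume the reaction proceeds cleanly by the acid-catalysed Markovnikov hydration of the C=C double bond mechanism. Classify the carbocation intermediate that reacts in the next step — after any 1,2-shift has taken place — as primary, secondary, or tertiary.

Step 1: Electrophilic addition begins with the π(C=C) electrons forming a bond to the proton of H3O⁺. Following Markovnikov's rule, the resulting cation is tertiary. H2O is released.
No single 1,2-shift to an adjacent carbon would give a more-substituted cation, so no rearrangement occurs.

tertiary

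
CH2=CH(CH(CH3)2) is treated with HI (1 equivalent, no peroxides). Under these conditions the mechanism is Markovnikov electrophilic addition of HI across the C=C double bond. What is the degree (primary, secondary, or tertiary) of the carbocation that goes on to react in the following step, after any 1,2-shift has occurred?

Step 1: Electrophilic addition begins with the π(C=C) electrons forming a bond to the proton of HI. Following Markovnikov's rule, the resulting cation is secondary. The H–I bond breaks heterolytically, releasing I⁻.
Step 2: A 1,2-hydride shift from the adjacent isopropyl carbon moves the positive charge from the secondary centre to an adjacent carbon, generating a more stable tertiary carbocation.
The cation rearranges from secondary to tertiary via a 1,2-hydride shift from the adjacent isopropyl carbon; the tertiary cation is what reacts next.

tertiary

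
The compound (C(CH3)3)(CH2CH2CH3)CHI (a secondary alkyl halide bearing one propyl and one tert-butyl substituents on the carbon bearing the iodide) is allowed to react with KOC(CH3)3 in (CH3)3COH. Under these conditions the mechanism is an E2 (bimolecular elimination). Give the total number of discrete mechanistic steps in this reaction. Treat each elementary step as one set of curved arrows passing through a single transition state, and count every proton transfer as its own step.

1

Step 1: Concerted anti-periplanar elimination: (CH3)3CO⁻ abstracts a β-H while I⁻ leaves, and the C–H electrons become the new C=C π bond — all in a single transition state.
Total: 1 elementary step.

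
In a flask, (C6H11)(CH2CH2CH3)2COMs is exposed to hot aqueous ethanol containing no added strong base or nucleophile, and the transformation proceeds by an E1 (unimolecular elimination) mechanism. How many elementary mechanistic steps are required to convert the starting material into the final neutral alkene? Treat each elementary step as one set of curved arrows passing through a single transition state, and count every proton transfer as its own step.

2

Step 1: The C–O bond breaks with both electrons going to the mesylate; MsO⁻ leaves and a tertiary carbocation remains.
(No 1,2-shift: no single shift to an adjacent carbon would give a more stable cation.)
Step 2: A water (or ethanol) molecule (solvent) deprotonates a β-carbon; as the C–H bond breaks, those electrons form the new alkene π bond.
Total: 2 elementary steps.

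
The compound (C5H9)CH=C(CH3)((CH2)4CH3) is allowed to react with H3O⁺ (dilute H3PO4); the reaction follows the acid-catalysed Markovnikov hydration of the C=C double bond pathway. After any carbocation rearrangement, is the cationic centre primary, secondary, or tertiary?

Step 1: Electrophilic addition begins with the π(C=C) electrons forming a bond to the proton of H3O⁺. Following Markovnikov's rule, the resulting cation is tertiary. H2O is released.
No single 1,2-shift to an adjacent carbon would give a more-substituted cation, so no rearrangement occurs.

tertiary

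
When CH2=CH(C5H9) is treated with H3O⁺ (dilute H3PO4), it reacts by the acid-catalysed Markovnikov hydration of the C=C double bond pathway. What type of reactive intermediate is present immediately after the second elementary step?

tertiary carbocation

Step 1: The π electrons of the C=C bond attack a proton of H3O⁺; Markovnikov addition places the new C–H on the less-substituted alkene carbon, so the positive charge ends up on the more-substituted carbon — a secondary carbocation. H2O is released.
Step 2: A hydride (H with its bonding pair) migrates from the adjacent cyclopentyl carbon to the cationic centre — a 1,2-hydride shift — upgrading the secondary cation to a tertiary one.
After step 2 the species present is a tertiary carbocation.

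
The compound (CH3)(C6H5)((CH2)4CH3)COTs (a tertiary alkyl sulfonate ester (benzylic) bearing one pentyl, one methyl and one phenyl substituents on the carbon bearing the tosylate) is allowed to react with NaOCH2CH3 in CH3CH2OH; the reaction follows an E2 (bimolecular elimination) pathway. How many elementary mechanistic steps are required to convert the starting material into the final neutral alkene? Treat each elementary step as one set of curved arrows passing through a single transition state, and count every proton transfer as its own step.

Step 1: In one step, CH3CH2O⁻ pulls off a β-proton, the C–O bond cleaves, and a C=C double bond forms between the α- and β-carbons (E2, anti elimination).
Total: 1 elementary step.

1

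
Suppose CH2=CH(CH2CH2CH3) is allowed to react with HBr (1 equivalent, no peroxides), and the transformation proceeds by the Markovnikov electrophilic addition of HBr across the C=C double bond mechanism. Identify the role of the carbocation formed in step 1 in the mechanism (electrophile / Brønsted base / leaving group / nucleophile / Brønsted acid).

Step 2: Br⁻ captures the cation: a lone pair on Br⁻ fills the empty p orbital, producing the alkyl halide product.
The carbocation formed in step 1 accepts an electron pair into an empty or π* orbital — it is the electrophile.

electrophile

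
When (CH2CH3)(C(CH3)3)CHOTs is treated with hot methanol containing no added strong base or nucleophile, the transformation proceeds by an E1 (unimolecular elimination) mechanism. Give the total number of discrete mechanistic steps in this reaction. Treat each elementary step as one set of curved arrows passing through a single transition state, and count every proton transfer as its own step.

3

Step 1: Rate-determining heterolysis of the C–O bond gives TsO⁻ and a secondary carbocation.
Step 2: Carbocation rearrangement: a 1,2-methyl shift from the adjacent tert-butyl carbon converts the initially-formed secondary cation into the more stable tertiary cation.
Step 3: Loss of a β-proton to a methanol molecule of the solvent: the C–H bonding pair collapses toward the cationic carbon to form the C=C π bond, yielding the alkene.
Total: 3 elementary steps.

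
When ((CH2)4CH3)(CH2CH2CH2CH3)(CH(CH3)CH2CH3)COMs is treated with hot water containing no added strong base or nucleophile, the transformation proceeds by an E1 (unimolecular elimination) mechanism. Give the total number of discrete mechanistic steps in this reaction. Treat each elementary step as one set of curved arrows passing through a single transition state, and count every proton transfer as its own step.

Step 1: Unassisted departure of MsO⁻ (taking the C–O bonding pair) generates a tertiary carbocation.
(No 1,2-shift: no single shift to an adjacent carbon would give a more stable cation.)
Step 2: A weak base (a water molecule from the solvent) removes a proton from a carbon adjacent to the cationic centre; the electrons of that C–H bond become the new π(C=C) bond, giving the alkene.
Total: 2 elementary steps.

2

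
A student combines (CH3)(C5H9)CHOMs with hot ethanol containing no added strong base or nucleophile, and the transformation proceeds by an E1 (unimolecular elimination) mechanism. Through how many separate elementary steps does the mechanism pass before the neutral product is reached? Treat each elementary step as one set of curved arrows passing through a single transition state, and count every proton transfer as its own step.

3

Step 1: Unassisted departure of MsO⁻ (taking the C–O bonding pair) generates a secondary carbocation.
Step 2: A hydride (H with its bonding pair) migrates from the adjacent cyclopentyl carbon to the cationic centre — a 1,2-hydride shift — upgrading the secondary cation to a tertiary one.
Step 3: A weak base (an ethanol molecule from the solvent) removes a proton from a carbon adjacent to the cationic centre; the electrons of that C–H bond become the new π(C=C) bond, giving the alkene.
Total: 3 elementary steps.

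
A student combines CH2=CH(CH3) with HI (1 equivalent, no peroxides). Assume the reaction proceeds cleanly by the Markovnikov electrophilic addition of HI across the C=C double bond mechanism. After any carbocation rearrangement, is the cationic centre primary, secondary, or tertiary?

Step 1: Electrophilic addition begins with the π(C=C) electrons forming a bond to the proton of HI. Following Markovnikov's rule, the resulting cation is secondary. The H–I bond breaks heterolytically, releasing I⁻.
No single 1,2-shift to an adjacent carbon would give a more-substituted cation, so no rearrangement occurs.

secondary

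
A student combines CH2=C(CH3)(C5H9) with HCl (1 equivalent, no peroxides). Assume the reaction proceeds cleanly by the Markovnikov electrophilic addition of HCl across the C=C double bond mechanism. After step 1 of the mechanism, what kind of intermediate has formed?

Step 1: Electrophilic addition begins with the π(C=C) electrons forming a bond to the proton of HCl. Following Markovnikov's rule, the resulting cation is tertiary. The H–Cl bond breaks heterolytically, releasing Cl⁻.
After step 1 the species present is a tertiary carbocation.

tertiary carbocation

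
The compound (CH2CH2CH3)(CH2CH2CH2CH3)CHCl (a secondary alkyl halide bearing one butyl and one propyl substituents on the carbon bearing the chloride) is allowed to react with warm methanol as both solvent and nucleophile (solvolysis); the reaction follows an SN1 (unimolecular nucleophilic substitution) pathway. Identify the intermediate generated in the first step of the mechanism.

Step 1: Ionisation: the C–Cl σ-bond cleaves heterolytically; both bonding electrons depart with Cl⁻, leaving a secondary carbocation at the α-carbon.
After step 1 the species present is a secondary carbocation.

secondary carbocation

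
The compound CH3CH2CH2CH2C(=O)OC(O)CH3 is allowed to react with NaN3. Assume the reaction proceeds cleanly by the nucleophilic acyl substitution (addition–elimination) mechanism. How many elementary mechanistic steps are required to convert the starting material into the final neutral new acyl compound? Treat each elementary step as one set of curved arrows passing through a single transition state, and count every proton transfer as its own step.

Step 1: Nucleophilic addition of N3⁻ to the acyl carbon breaks the π(C=O) bond and yields a tetrahedral, anionic intermediate.
Step 2: An oxygen lone pair re-forms the C=O π bond as the C–O σ-bond breaks; CH3CO2⁻ is expelled.
Total: 2 elementary steps.

2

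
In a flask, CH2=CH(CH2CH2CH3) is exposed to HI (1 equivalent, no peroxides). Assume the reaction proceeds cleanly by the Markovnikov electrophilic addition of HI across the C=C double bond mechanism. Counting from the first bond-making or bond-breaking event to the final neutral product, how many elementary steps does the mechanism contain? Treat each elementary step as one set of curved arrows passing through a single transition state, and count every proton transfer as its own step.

Step 1: Electrophilic addition begins with the π(C=C) electrons forming a bond to the proton of HI. Following Markovnikov's rule, the resulting cation is secondary. The H–I bond breaks heterolytically, releasing I⁻.
(No 1,2-shift: no single shift to an adjacent carbon would give a more stable cation.)
Step 2: Nucleophilic attack by I⁻ on the carbocation completes the addition, giving R–I.
Total: 2 elementary steps.

2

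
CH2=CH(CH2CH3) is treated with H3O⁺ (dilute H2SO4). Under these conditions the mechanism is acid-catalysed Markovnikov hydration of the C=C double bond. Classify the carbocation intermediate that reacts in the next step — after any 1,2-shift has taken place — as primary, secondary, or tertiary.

secondary

Step 1: Protonation of the alkene by H3O⁺: the π bond acts as the nucleophile and picks up H⁺, giving the more stable (Markovnikov) secondary carbocation. H2O is released.
No single 1,2-shift to an adjacent carbon would give a more-substituted cation, so no rearrangement occurs.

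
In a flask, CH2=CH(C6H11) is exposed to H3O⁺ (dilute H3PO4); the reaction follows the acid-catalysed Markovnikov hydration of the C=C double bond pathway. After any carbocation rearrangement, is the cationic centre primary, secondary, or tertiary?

Step 1: The π electrons of the C=C bond attack a proton of H3O⁺; Markovnikov addition places the new C–H on the less-substituted alkene carbon, so the positive charge ends up on the more-substituted carbon — a secondary carbocation. H2O is released.
Step 2: A 1,2-hydride shift from the adjacent cyclohexyl carbon moves the positive charge from the secondary centre to an adjacent carbon, generating a more stable tertiary carbocation.
The cation rearranges from secondary to tertiary via a 1,2-hydride shift from the adjacent cyclohexyl carbon; the tertiary cation is what reacts next.

tertiary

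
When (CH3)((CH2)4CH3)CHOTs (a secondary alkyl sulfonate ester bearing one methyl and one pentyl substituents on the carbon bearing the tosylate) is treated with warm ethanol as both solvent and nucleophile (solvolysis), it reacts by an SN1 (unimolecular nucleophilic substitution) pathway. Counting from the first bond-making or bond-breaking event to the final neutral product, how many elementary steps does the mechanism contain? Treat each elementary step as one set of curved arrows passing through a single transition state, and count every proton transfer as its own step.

Step 1: Ionisation: the C–O σ-bond cleaves heterolytically; both bonding electrons depart with TsO⁻, leaving a secondary carbocation at the α-carbon.
(No 1,2-shift: no single shift to an adjacent carbon would give a more stable cation.)
Step 2: A lone pair on the oxygen of CH3CH2OH attacks the carbocation, forming a new C–O σ-bond and an oxonium ion.
Step 3: Proton transfer from the O–H of the oxonium ion to a solvent molecule delivers the neutral ether.
Total: 3 elementary steps.

3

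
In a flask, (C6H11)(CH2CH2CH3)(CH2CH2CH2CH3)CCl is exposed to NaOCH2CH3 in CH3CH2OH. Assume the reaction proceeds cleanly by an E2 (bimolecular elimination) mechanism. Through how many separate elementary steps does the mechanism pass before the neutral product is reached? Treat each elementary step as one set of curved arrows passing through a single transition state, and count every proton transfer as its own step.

1

Step 1: Concerted anti-periplanar elimination: CH3CH2O⁻ abstracts a β-H while Cl⁻ leaves, and the C–H electrons become the new C=C π bond — all in a single transition state.
Total: 1 elementary step.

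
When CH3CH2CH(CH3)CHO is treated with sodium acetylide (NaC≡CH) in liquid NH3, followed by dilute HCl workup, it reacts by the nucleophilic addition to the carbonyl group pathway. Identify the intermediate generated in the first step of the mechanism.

tetrahedral alkoxide intermediate

Step 1: A lone pair / filled orbital on HC≡C⁻ attacks the electrophilic carbonyl carbon; the π(C=O) electrons shift onto oxygen, producing a tetrahedral alkoxide intermediate.
After step 1 the species present is a tetrahedral alkoxide intermediate.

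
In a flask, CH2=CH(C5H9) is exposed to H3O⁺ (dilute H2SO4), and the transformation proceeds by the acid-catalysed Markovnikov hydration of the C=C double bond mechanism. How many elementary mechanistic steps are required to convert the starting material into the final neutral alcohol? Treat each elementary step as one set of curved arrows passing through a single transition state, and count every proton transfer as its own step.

4

Step 1: The π electrons of the C=C bond attack a proton of H3O⁺; Markovnikov addition places the new C–H on the less-substituted alkene carbon, so the positive charge ends up on the more-substituted carbon — a secondary carbocation. H2O is released.
Step 2: A hydride (H with its bonding pair) migrates from the adjacent cyclopentyl carbon to the cationic centre — a 1,2-hydride shift — upgrading the secondary cation to a tertiary one.
Step 3: Nucleophilic capture of the cation by H2O produces the protonated alcohol (an oxonium ion).
Step 4: Proton transfer from the O–H of the oxonium ion to H2O completes the catalytic cycle and yields the alcohol.
Total: 4 elementary steps.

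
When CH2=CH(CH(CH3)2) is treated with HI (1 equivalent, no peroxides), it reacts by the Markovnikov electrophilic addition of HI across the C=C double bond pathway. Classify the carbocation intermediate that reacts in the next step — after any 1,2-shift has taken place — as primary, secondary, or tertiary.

Step 1: Electrophilic addition begins with the π(C=C) electrons forming a bond to the proton of HI. Following Markovnikov's rule, the resulting cation is secondary. The H–I bond breaks heterolytically, releasing I⁻.
Step 2: A 1,2-hydride shift from the adjacent isopropyl carbon moves the positive charge from the secondary centre to an adjacent carbon, generating a more stable tertiary carbocation.
The cation rearranges from secondary to tertiary via a 1,2-hydride shift from the adjacent isopropyl carbon; the tertiary cation is what reacts next.

tertiary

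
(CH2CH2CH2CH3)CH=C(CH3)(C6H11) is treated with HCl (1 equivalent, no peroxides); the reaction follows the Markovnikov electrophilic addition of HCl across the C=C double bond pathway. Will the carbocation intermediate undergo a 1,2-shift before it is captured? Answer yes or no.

The first-formed carbocation is tertiary.
No single 1,2-shift to an adjacent carbon would produce a more-substituted cation than the one already present, so no rearrangement occurs.

no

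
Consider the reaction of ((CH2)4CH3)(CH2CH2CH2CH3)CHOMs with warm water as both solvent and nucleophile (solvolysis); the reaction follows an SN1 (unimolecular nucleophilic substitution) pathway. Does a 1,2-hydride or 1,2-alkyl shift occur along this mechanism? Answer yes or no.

no

The first-formed carbocation is secondary.
No single 1,2-shift to an adjacent carbon would produce a more-substituted cation than the one already present, so no rearrangement occurs.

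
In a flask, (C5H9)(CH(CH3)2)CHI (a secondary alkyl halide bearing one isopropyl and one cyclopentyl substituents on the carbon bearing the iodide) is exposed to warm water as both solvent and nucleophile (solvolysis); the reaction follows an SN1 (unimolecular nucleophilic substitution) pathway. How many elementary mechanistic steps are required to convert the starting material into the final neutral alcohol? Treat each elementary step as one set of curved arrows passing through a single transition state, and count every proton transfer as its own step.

Step 1: The C–I bond breaks with both electrons going to the iodide; I⁻ leaves and a secondary carbocation remains.
Step 2: A 1,2-hydride shift from the adjacent isopropyl carbon moves the positive charge from the secondary centre to an adjacent carbon, generating a more stable tertiary carbocation.
Step 3: H2O donates an oxygen lone pair into the empty p orbital of the cation, giving a protonated alcohol (an oxonium ion).
Step 4: Proton transfer from the O–H of the oxonium ion to a solvent molecule delivers the neutral alcohol.
Total: 4 elementary steps.

4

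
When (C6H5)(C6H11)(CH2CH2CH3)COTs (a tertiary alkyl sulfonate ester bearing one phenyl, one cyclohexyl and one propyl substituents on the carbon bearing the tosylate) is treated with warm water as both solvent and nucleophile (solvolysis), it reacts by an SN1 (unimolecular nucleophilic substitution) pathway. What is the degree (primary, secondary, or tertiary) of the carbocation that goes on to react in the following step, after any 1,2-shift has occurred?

tertiary

Step 1: Ionisation: the C–O σ-bond cleaves heterolytically; both bonding electrons depart with TsO⁻, leaving a tertiary carbocation at the α-carbon.
No single 1,2-shift to an adjacent carbon would give a more-substituted cation, so no rearrangement occurs.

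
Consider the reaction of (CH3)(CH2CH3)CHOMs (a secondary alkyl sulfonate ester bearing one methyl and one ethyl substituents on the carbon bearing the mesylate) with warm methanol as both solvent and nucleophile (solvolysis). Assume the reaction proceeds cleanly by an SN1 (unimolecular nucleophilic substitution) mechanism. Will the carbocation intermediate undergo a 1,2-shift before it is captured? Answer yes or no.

The first-formed carbocation is secondary.
No single 1,2-shift to an adjacent carbon would produce a more-substituted cation than the one already present, so no rearrangement occurs.

no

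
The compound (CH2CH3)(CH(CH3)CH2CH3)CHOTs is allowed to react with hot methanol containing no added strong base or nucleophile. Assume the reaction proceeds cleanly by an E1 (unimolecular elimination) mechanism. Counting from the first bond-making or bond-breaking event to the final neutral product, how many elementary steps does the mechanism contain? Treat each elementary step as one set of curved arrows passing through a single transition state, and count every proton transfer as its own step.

Step 1: Rate-determining heterolysis of the C–O bond gives TsO⁻ and a secondary carbocation.
Step 2: A 1,2-hydride shift from the adjacent sec-butyl carbon moves the positive charge from the secondary centre to an adjacent carbon, generating a more stable tertiary carbocation.
Step 3: A weak base (a methanol molecule from the solvent) removes a proton from a carbon adjacent to the cationic centre; the electrons of that C–H bond become the new π(C=C) bond, giving the alkene.
Total: 3 elementary steps.

3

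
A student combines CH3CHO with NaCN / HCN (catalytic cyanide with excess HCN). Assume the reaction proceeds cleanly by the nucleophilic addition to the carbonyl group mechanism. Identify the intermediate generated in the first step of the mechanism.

Step 1: Nucleophilic addition: CN⁻ adds to the carbonyl carbon, pushing the π(C=O) electron pair onto oxygen and giving a tetrahedral alkoxide.
After step 1 the species present is a tetrahedral alkoxide intermediate.

tetrahedral alkoxide intermediate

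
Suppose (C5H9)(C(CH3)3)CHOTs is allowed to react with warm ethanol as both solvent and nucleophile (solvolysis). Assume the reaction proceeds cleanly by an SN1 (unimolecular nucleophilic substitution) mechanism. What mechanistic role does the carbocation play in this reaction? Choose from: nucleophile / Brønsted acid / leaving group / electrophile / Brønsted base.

electrophile

Step 3: Nucleophilic capture: the oxygen of CH3CH2OH bonds to the cationic carbon, producing an oxonium-ion intermediate.
The carbocation accepts an electron pair into an empty or π* orbital — it is the electrophile.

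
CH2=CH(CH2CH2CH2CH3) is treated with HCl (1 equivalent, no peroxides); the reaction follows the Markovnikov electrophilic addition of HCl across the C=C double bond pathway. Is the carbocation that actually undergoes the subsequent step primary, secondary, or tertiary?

secondary

Step 1: The π electrons of the C=C bond attack a proton of HCl; Markovnikov addition places the new C–H on the less-substituted alkene carbon, so the positive charge ends up on the more-substituted carbon — a secondary carbocation. The H–Cl bond breaks heterolytically, releasing Cl⁻.
No single 1,2-shift to an adjacent carbon would give a more-substituted cation, so no rearrangement occurs.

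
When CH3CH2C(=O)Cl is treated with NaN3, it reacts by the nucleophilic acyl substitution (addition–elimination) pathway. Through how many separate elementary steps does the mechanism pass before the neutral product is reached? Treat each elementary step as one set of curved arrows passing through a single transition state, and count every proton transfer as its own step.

Step 1: A lone pair on the N of N3⁻ attacks the electrophilic acyl carbon; the π(C=O) electrons move onto oxygen, giving a tetrahedral intermediate.
Step 2: Elimination step: re-formation of the carbonyl π bond drives out Cl⁻, giving the new acyl compound.
Total: 2 elementary steps.

2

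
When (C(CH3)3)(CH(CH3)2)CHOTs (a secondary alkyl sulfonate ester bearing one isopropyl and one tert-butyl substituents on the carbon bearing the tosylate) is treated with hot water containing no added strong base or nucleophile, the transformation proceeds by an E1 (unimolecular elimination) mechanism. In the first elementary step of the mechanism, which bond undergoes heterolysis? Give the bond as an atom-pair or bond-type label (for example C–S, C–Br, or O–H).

C–O

Step 1: Ionisation: the C–O σ-bond cleaves heterolytically; both bonding electrons depart with TsO⁻, leaving a secondary carbocation at the α-carbon.
The bond broken in this step is the C–O bond.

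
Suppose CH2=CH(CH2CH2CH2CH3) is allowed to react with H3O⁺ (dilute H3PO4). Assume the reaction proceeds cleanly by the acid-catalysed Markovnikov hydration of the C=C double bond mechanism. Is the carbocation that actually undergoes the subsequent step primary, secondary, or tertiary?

Step 1: The π electrons of the C=C bond attack a proton of H3O⁺; Markovnikov addition places the new C–H on the less-substituted alkene carbon, so the positive charge ends up on the more-substituted carbon — a secondary carbocation. H2O is released.
No single 1,2-shift to an adjacent carbon would give a more-substituted cation, so no rearrangement occurs.

secondary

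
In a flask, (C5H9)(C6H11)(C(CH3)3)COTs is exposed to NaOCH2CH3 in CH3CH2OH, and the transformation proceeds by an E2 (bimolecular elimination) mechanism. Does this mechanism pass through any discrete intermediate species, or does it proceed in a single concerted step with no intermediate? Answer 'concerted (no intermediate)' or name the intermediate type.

In one step, CH3CH2O⁻ pulls off a β-proton, the C–O bond cleaves, and a C=C double bond forms between the α- and β-carbons (E2, anti elimination).
All bond changes occur in one transition state; no discrete intermediate is formed.

concerted (no intermediate)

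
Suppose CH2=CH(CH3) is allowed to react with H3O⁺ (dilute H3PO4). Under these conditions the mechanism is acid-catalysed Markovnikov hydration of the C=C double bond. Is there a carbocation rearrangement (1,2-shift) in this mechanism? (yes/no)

The first-formed carbocation is secondary.
No single 1,2-shift to an adjacent carbon would produce a more-substituted cation than the one already present, so no rearrangement occurs.

no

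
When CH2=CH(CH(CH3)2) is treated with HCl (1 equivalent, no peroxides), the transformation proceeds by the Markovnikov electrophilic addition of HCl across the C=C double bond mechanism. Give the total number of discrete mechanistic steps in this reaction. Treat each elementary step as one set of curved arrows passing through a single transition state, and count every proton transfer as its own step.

Step 1: Electrophilic addition begins with the π(C=C) electrons forming a bond to the proton of HCl. Following Markovnikov's rule, the resulting cation is secondary. The H–Cl bond breaks heterolytically, releasing Cl⁻.
Step 2: A 1,2-hydride shift from the adjacent isopropyl carbon moves the positive charge from the secondary centre to an adjacent carbon, generating a more stable tertiary carbocation.
Step 3: Nucleophilic attack by Cl⁻ on the carbocation completes the addition, giving R–Cl.
Total: 3 elementary steps.

3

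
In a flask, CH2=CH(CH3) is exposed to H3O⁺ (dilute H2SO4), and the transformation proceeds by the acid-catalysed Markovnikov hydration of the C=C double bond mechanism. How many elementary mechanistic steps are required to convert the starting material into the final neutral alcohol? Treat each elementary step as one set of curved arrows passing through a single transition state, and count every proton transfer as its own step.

3

Step 1: Electrophilic addition begins with the π(C=C) electrons forming a bond to the proton of H3O⁺. Following Markovnikov's rule, the resulting cation is secondary. H2O is released.
(No 1,2-shift: no single shift to an adjacent carbon would give a more stable cation.)
Step 2: A lone pair on the oxygen of H2O attacks the carbocation, forming a C–O bond and an oxonium ion (a protonated alcohol).
Step 3: Deprotonation of the oxonium ion by a water molecule delivers the neutral alcohol and regenerates the acid catalyst.
Total: 3 elementary steps.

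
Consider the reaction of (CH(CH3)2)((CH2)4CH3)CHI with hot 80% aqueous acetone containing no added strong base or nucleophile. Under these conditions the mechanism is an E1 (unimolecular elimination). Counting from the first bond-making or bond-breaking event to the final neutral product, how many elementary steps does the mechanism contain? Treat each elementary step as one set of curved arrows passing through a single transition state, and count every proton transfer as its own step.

3

Step 1: Unassisted departure of I⁻ (taking the C–I bonding pair) generates a secondary carbocation.
Step 2: Carbocation rearrangement: a 1,2-hydride shift from the adjacent isopropyl carbon converts the initially-formed secondary cation into the more stable tertiary cation.
Step 3: A weak base (a water molecule from the solvent) removes a proton from a carbon adjacent to the cationic centre; the electrons of that C–H bond become the new π(C=C) bond, giving the alkene.
Total: 3 elementary steps.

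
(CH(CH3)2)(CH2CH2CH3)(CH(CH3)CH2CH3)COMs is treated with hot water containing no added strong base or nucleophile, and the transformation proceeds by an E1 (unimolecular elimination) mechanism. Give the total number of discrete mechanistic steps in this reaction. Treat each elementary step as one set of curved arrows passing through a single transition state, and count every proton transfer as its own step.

2

Step 1: Ionisation: the C–O σ-bond cleaves heterolytically; both bonding electrons depart with MsO⁻, leaving a tertiary carbocation at the α-carbon.
(No 1,2-shift: no single shift to an adjacent carbon would give a more stable cation.)
Step 2: A water molecule (solvent) deprotonates a β-carbon; as the C–H bond breaks, those electrons form the new alkene π bond.
Total: 2 elementary steps.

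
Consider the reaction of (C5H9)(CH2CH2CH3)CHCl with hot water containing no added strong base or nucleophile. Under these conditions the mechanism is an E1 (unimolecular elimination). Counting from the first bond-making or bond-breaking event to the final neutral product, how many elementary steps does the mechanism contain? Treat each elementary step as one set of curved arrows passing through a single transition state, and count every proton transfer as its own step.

3

Step 1: Rate-determining heterolysis of the C–Cl bond gives Cl⁻ and a secondary carbocation.
Step 2: A 1,2-hydride shift from the adjacent cyclopentyl carbon moves the positive charge from the secondary centre to an adjacent carbon, generating a more stable tertiary carbocation.
Step 3: Loss of a β-proton to a water molecule of the solvent: the C–H bonding pair collapses toward the cationic carbon to form the C=C π bond, yielding the alkene.
Total: 3 elementary steps.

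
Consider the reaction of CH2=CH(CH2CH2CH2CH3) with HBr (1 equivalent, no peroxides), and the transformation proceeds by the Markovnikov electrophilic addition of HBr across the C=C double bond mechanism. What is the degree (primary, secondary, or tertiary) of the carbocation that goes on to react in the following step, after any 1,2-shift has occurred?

Step 1: The π electrons of the C=C bond attack a proton of HBr; Markovnikov addition places the new C–H on the less-substituted alkene carbon, so the positive charge ends up on the more-substituted carbon — a secondary carbocation. The H–Br bond breaks heterolytically, releasing Br⁻.
No single 1,2-shift to an adjacent carbon would give a more-substituted cation, so no rearrangement occurs.

secondary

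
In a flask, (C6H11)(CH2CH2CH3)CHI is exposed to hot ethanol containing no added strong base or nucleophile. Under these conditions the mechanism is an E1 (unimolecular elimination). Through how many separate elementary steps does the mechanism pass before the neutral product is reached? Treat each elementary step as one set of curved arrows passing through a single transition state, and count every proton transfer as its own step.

3

Step 1: Ionisation: the C–I σ-bond cleaves heterolytically; both bonding electrons depart with I⁻, leaving a secondary carbocation at the α-carbon.
Step 2: Carbocation rearrangement: a 1,2-hydride shift from the adjacent cyclohexyl carbon converts the initially-formed secondary cation into the more stable tertiary cation.
Step 3: An ethanol molecule (solvent) deprotonates a β-carbon; as the C–H bond breaks, those electrons form the new alkene π bond.
Total: 3 elementary steps.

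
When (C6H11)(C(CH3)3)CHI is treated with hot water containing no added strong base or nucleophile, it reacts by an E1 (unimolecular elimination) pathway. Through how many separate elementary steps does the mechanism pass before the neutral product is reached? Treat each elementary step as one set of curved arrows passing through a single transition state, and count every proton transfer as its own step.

Step 1: Ionisation: the C–I σ-bond cleaves heterolytically; both bonding electrons depart with I⁻, leaving a secondary carbocation at the α-carbon.
Step 2: Carbocation rearrangement: a 1,2-hydride shift from the adjacent cyclohexyl carbon converts the initially-formed secondary cation into the more stable tertiary cation.
Step 3: Loss of a β-proton to a water molecule of the solvent: the C–H bonding pair collapses toward the cationic carbon to form the C=C π bond, yielding the alkene.
Total: 3 elementary steps.

3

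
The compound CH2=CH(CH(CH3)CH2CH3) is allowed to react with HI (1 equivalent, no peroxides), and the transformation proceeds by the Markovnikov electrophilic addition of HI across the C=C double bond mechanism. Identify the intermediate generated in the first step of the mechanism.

Step 1: Protonation of the alkene by HI: the π bond acts as the nucleophile and picks up H⁺, giving the more stable (Markovnikov) secondary carbocation. The H–I bond breaks heterolytically, releasing I⁻.
After step 1 the species present is a secondary carbocation.

secondary carbocation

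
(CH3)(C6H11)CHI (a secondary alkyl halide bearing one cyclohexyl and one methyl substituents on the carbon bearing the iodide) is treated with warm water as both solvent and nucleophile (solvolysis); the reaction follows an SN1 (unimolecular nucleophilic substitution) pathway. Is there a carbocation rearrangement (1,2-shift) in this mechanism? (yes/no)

The first-formed carbocation is secondary.
The adjacent cyclohexyl carbon already bears 2 other carbon substituents and has a hydrogen to migrate; after a 1,2-hydride shift from that carbon the positive charge sits on a tertiary centre.
Tertiary is more stable than secondary, so the shift occurs.

yes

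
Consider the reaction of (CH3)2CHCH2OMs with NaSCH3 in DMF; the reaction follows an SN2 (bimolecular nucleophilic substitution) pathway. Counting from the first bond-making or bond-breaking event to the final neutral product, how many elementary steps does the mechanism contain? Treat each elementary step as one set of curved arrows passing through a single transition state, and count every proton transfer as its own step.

Step 1: The methanethiolate nucleophile donates a lone pair from S to the α-carbon in a backside attack; simultaneously the C–O σ-bond breaks and both of its electrons leave with MsO⁻. One concerted step with inversion of configuration.
Total: 1 elementary step.

1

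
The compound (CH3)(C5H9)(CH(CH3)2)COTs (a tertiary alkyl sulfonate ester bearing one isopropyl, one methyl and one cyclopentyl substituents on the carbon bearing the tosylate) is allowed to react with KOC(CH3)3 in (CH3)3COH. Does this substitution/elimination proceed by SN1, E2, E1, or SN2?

Conditions: a strong/bulky base with a tertiary substrate bearing a β-hydrogen.
These conditions are the textbook signature of the E2 pathway.
A strong (often hindered) base removes a β-H in concert with loss of the leaving group — bimolecular elimination.

E2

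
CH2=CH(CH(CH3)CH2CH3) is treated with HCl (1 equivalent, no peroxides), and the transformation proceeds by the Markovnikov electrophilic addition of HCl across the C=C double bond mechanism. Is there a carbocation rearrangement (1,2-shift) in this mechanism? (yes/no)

yes

The first-formed carbocation is secondary.
The adjacent sec-butyl carbon already bears 2 other carbon substituents and has a hydrogen to migrate; after a 1,2-hydride shift from that carbon the positive charge sits on a tertiary centre.
Tertiary is more stable than secondary, so the shift occurs.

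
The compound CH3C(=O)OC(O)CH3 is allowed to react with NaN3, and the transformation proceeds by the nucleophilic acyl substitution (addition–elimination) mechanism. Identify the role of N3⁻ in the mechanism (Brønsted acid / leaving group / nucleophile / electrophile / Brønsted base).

Step 1: A lone pair on the N of N3⁻ attacks the electrophilic acyl carbon; the π(C=O) electrons move onto oxygen, giving a tetrahedral intermediate.
N3⁻ donates an electron pair to form a new σ-bond to carbon — it is the nucleophile.

nucleophile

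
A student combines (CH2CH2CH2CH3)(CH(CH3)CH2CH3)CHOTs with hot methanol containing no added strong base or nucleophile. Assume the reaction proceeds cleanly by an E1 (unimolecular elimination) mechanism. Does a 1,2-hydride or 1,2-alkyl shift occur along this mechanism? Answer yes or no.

yes

The first-formed carbocation is secondary.
The adjacent sec-butyl carbon already bears 2 other carbon substituents and has a hydrogen to migrate; after a 1,2-hydride shift from that carbon the positive charge sits on a tertiary centre.
Tertiary is more stable than secondary, so the shift occurs.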